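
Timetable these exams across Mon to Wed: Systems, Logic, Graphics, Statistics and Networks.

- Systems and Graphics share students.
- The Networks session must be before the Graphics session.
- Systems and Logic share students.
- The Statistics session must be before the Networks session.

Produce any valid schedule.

Logic -> Tue; Graphics -> Wed; Statistics -> Mon; Systems -> Mon; Networks -> Tue

Checking: Statistics(Mon) before Networks(Tue); Networks(Tue) before Graphics(Wed); Systems(Mon) != Logic(Tue); Systems(Mon) != Graphics(Wed).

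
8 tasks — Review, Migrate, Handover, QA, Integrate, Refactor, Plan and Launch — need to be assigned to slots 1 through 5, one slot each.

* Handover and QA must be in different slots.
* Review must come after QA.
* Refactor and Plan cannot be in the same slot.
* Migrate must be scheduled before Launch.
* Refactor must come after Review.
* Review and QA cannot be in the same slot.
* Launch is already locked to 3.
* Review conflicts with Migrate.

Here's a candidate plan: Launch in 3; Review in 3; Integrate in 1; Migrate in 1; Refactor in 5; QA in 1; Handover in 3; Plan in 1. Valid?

Refactor must come after Review — holds.
Review conflicts with Migrate — holds.
Review and QA cannot be in the same slot — holds.
Handover and QA must be in different slots — holds.
Migrate must be scheduled before Launch — holds.
Refactor and Plan cannot be in the same slot — holds.
Launch is already locked to 3 — holds.
Review must come after QA — holds.

Yes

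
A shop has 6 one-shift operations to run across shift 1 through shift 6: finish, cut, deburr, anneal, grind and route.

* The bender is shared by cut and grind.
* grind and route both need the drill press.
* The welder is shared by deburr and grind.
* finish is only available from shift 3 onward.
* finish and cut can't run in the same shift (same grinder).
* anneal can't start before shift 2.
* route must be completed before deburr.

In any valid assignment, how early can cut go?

cut at shift 1 is achievable: grind -> shift 3; route -> shift 1; deburr -> shift 2; cut -> shift 1; anneal -> shift 2; finish -> shift 3.

shift 1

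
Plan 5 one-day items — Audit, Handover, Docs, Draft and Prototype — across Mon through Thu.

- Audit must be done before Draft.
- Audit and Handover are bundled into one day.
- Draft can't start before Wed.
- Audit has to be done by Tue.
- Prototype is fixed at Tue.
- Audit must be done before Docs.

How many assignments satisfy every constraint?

10

Splitting on Audit: it can be Mon (6), Tue (4). Listing each branch's schedules as (Handover, Docs, Draft, Prototype):
Audit=Mon: (Mon,Tue,Wed,Tue) (Mon,Tue,Thu,Tue) (Mon,Wed,Wed,Tue) (Mon,Wed,Thu,Tue) (Mon,Thu,Wed,Tue) (Mon,Thu,Thu,Tue) — 6.
Audit=Tue: (Tue,Wed,Wed,Tue) (Tue,Wed,Thu,Tue) (Tue,Thu,Wed,Tue) (Tue,Thu,Thu,Tue) — 4.
Summing: 6 + 4 = 10.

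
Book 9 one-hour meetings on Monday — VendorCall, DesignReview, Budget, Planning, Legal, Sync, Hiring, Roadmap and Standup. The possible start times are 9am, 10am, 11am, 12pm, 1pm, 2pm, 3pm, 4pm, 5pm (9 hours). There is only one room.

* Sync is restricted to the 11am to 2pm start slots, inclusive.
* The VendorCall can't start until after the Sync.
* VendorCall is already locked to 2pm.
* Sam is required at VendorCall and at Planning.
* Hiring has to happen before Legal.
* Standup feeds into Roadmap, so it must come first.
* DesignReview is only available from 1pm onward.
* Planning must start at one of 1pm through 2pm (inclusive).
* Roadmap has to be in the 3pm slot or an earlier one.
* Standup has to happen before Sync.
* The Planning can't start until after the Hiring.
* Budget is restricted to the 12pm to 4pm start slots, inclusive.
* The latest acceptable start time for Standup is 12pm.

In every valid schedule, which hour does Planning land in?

1pm

Planning's window is 1pm–2pm.
VendorCall is fixed at 2pm, and Planning can't share a hour with VendorCall.
So Planning must be 1pm.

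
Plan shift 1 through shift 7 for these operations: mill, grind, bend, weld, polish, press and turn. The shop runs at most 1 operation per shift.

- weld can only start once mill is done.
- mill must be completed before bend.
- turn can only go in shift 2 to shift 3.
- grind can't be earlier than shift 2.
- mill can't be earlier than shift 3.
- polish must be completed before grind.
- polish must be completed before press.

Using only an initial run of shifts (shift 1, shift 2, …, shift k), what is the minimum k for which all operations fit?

The precedence chain requires at least 2 distinct shifts.
With at most 1 per shift and 7 operations, at least 7 shifts are needed.
Propagating the time windows through the other constraints, bend can't land before shift 4, so the schedule must run through at least shift 4.
7 works (last occupied shift: shift 7): for example press in shift 7, grind in shift 4, weld in shift 6, mill in shift 3, polish in shift 1, turn in shift 2, bend in shift 5.

7 shifts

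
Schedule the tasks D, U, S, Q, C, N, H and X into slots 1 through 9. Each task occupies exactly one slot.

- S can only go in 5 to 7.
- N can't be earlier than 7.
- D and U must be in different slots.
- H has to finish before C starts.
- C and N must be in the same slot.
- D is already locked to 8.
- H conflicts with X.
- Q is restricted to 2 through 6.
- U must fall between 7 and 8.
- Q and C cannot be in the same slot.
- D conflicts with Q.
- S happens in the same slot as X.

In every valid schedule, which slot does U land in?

U's window is 7–8.
D is fixed at 8, and U can't share a slot with D.
So U must be 7.

7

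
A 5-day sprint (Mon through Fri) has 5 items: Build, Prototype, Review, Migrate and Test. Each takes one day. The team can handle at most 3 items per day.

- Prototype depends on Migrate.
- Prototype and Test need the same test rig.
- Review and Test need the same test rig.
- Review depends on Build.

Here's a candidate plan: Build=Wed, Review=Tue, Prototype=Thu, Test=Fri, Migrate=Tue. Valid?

The team can handle at most 3 items per day — holds.
Review and Test need the same test rig — holds.
Prototype and Test need the same test rig — holds.
Prototype depends on Migrate — holds.
Review depends on Build — violated.

No — it violates: Review depends on Build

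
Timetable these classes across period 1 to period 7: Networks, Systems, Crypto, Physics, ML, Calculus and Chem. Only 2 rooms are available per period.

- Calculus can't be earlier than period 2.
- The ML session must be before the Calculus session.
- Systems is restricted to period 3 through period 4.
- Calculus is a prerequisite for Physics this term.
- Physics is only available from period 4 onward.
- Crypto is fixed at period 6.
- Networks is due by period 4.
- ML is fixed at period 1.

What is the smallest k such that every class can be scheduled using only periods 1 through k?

6

The precedence chain requires at least 3 distinct periods.
With at most 2 per period and 7 classes, at least 4 periods are needed.
Crypto can't be placed before period 6, so the schedule must run through at least period 6.
6 works (last occupied period: period 6): for example ML=period 1; Systems=period 3; Chem=period 2; Crypto=period 6; Physics=period 4; Calculus=period 2; Networks=period 1.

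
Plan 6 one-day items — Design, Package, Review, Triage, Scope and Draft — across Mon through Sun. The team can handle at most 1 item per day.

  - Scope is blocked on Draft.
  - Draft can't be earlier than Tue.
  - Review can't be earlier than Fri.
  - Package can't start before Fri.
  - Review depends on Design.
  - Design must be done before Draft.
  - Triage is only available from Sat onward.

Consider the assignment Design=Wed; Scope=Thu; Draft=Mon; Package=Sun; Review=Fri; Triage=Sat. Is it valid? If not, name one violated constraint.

Package can't start before Fri — holds.
Draft can't be earlier than Tue — violated.
Scope is blocked on Draft — holds.
Design must be done before Draft — violated.
Review depends on Design — holds.
Triage is only available from Sat onward — holds.
The team can handle at most 1 item per day — holds.
Review can't be earlier than Fri — holds.

No. Design must be done before Draft is not satisfied.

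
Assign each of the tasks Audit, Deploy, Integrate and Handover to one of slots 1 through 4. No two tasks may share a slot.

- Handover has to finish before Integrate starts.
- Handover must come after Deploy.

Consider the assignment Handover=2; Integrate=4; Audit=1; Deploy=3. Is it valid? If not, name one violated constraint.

Handover must come after Deploy — violated.
No two tasks may share a slot — holds.
Handover has to finish before Integrate starts — holds.

No. Handover must come after Deploy is not satisfied.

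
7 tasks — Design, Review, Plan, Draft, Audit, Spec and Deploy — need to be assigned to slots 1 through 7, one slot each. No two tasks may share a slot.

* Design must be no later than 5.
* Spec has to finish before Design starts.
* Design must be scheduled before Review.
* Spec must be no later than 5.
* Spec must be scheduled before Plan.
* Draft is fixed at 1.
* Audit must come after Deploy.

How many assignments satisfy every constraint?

39

Splitting on Design: it can be 3 (12), 4 (15), 5 (12). Listing each branch's schedules as (Review, Plan, Draft, Audit, Spec, Deploy):
Design=3: (4,5,1,7,2,6) (4,6,1,7,2,5) (4,7,1,6,2,5) (5,4,1,7,2,6) (5,6,1,7,2,4) (5,7,1,6,2,4) (6,4,1,7,2,5) (6,5,1,7,2,4) (6,7,1,5,2,4) (7,4,1,6,2,5) (7,5,1,6,2,4) (7,6,1,5,2,4) — 12.
Design=4: (5,3,1,7,2,6) (5,6,1,7,2,3) (5,6,1,7,3,2) (5,7,1,6,2,3) (5,7,1,6,3,2) (6,3,1,7,2,5) (6,5,1,7,2,3) (6,5,1,7,3,2) (6,7,1,5,2,3) (6,7,1,5,3,2) (7,3,1,6,2,5) (7,5,1,6,2,3) (7,5,1,6,3,2) (7,6,1,5,2,3) (7,6,1,5,3,2) — 15.
Design=5: (6,3,1,7,2,4) (6,4,1,7,2,3) (6,4,1,7,3,2) (6,7,1,3,4,2) (6,7,1,4,2,3) (6,7,1,4,3,2) (7,3,1,6,2,4) (7,4,1,6,2,3) (7,4,1,6,3,2) (7,6,1,3,4,2) (7,6,1,4,2,3) (7,6,1,4,3,2) — 12.
Summing: 12 + 15 + 12 = 39.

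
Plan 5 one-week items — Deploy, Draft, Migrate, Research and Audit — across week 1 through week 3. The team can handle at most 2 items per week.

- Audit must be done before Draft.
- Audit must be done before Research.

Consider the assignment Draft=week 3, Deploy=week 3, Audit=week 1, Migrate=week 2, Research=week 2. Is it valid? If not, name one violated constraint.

Audit must be done before Research — holds.
The team can handle at most 2 items per week — holds.
Audit must be done before Draft — holds.

Yes, all constraints hold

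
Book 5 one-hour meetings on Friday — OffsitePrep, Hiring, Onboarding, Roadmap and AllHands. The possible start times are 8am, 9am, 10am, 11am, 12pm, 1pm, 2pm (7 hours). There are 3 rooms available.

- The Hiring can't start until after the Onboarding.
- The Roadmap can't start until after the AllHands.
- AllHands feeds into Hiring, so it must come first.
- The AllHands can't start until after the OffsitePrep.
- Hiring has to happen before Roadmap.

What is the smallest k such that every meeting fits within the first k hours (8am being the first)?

The precedence chain requires at least 4 distinct hours.
With at most 3 per hour and 5 meetings, at least 2 hours are needed.
4 works (last occupied hour: 11am): for example AllHands -> 9am; Roadmap -> 11am; Onboarding -> 8am; Hiring -> 10am; OffsitePrep -> 8am.

4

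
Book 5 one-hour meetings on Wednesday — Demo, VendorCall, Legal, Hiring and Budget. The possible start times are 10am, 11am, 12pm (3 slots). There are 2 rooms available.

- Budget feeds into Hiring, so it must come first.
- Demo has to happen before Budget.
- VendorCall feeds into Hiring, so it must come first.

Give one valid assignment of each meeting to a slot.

VendorCall in 10am; Hiring in 12pm; Legal in 11am; Budget in 11am; Demo in 10am

Checking: Budget(11am) before Hiring(12pm); VendorCall(10am) before Hiring(12pm); Demo(10am) before Budget(11am); max 2 per slot (cap 2).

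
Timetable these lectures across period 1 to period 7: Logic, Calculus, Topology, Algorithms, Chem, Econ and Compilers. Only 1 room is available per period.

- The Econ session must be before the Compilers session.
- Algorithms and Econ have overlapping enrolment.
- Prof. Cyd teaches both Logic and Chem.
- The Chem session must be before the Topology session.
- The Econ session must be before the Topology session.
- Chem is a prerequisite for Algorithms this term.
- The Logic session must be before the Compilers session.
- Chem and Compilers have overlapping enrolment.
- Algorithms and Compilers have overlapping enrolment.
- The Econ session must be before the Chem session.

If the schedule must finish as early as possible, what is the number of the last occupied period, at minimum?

The precedence chain requires at least 3 distinct periods.
With at most 1 per period and 7 lectures, at least 7 periods are needed.
7 works (last occupied period: period 7): for example Logic -> period 4; Calculus -> period 7; Chem -> period 2; Algorithms -> period 6; Econ -> period 1; Compilers -> period 5; Topology -> period 3.

period 7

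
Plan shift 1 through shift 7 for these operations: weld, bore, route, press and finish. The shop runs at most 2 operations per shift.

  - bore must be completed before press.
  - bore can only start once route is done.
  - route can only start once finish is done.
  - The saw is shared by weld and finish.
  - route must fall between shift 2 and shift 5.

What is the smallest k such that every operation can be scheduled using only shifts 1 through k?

4

The precedence chain requires at least 4 distinct shifts.
With at most 2 per shift and 5 operations, at least 3 shifts are needed.
4 works (last occupied shift: shift 4): for example bore -> shift 3, weld -> shift 2, finish -> shift 1, press -> shift 4, route -> shift 2.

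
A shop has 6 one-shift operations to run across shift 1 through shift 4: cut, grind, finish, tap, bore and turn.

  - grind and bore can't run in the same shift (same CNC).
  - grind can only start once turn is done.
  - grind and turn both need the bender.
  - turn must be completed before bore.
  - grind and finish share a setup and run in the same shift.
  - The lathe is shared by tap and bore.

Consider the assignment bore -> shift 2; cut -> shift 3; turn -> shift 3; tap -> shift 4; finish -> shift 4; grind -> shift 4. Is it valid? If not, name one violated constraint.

Invalid. turn must be completed before bore.

grind and finish share a setup and run in the same shift — holds.
turn must be completed before bore — violated.
grind and bore can't run in the same shift (same CNC) — holds.
grind and turn both need the bender — holds.
The lathe is shared by tap and bore — holds.
grind can only start once turn is done — holds.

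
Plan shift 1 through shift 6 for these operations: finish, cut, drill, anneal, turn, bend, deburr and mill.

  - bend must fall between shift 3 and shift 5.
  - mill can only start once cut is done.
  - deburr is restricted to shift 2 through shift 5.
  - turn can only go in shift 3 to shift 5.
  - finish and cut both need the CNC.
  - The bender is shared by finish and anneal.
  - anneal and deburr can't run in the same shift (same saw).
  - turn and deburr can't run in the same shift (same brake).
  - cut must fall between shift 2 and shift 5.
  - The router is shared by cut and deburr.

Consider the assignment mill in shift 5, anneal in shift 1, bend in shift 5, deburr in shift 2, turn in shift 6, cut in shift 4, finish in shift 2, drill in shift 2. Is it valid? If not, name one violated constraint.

mill can only start once cut is done — holds.
anneal and deburr can't run in the same shift (same saw) — holds.
finish and cut both need the CNC — holds.
The bender is shared by finish and anneal — holds.
The router is shared by cut and deburr — holds.
deburr is restricted to shift 2 through shift 5 — holds.
turn can only go in shift 3 to shift 5 — violated.
cut must fall between shift 2 and shift 5 — holds.
turn and deburr can't run in the same shift (same brake) — holds.
bend must fall between shift 3 and shift 5 — holds.

No — it violates: turn can only go in shift 3 to shift 5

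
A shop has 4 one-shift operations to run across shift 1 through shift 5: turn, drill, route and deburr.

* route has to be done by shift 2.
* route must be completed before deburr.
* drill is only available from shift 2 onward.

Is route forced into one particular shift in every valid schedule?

No

route can be shift 1 (e.g. turn in shift 1, drill in shift 2, deburr in shift 2, route in shift 1) or shift 2 (e.g. drill in shift 2, deburr in shift 3, route in shift 2, turn in shift 1).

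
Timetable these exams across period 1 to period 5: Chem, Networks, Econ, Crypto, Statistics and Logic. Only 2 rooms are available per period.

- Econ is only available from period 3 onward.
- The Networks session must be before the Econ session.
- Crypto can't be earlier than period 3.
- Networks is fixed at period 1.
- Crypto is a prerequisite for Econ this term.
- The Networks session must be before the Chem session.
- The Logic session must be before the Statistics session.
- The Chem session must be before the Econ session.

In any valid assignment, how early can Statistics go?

Precedence pushes Statistics to at least period 2.
Statistics at period 2 is achievable: Crypto=period 3, Logic=period 1, Networks=period 1, Statistics=period 2, Econ=period 4, Chem=period 2.

period 2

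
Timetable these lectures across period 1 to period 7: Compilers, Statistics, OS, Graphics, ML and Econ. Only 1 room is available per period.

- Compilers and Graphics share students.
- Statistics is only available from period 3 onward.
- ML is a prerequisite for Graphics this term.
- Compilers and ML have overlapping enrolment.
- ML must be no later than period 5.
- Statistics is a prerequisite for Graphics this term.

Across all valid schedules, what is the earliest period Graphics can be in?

Precedence pushes Graphics to at least period 4.
Graphics at period 4 is achievable: OS=period 5, ML=period 1, Econ=period 6, Graphics=period 4, Compilers=period 2, Statistics=period 3.

period 4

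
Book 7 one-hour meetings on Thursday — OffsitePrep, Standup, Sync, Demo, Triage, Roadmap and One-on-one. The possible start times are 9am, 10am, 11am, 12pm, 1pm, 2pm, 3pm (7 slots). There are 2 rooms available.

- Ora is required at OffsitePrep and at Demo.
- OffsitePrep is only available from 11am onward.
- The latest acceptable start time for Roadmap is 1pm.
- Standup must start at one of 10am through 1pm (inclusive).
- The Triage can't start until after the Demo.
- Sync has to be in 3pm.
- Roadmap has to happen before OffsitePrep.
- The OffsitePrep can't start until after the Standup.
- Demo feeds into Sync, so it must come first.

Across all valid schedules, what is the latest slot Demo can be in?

Downstream work caps Demo at 2pm.
Demo at 2pm is achievable: Triage -> 3pm, One-on-one -> 9am, Roadmap -> 9am, Demo -> 2pm, OffsitePrep -> 11am, Sync -> 3pm, Standup -> 10am.

2pm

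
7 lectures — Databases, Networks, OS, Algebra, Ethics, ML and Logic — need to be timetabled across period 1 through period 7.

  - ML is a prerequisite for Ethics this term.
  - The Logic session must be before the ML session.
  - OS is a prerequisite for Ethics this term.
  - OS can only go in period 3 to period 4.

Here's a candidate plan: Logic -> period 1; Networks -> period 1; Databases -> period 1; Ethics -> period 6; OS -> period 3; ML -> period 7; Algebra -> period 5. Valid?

No. ML is a prerequisite for Ethics this term is not satisfied.

OS can only go in period 3 to period 4 — holds.
ML is a prerequisite for Ethics this term — violated.
OS is a prerequisite for Ethics this term — holds.
The Logic session must be before the ML session — holds.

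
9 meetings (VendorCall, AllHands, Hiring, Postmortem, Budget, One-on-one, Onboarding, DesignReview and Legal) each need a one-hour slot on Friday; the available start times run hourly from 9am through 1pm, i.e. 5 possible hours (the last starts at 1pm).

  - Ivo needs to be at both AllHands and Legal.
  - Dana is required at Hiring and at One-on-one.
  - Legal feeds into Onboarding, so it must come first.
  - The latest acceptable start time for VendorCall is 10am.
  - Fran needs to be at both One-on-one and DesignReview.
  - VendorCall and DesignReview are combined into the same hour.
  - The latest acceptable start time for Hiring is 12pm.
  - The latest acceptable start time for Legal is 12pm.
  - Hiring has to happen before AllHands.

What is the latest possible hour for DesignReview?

10am

DesignReview must be in the same hour as VendorCall, which can't be after 10am, so DesignReview is at most 10am.
DesignReview at 10am is achievable: Legal in 9am; AllHands in 10am; Budget in 9am; DesignReview in 10am; Onboarding in 10am; One-on-one in 11am; Postmortem in 9am; VendorCall in 10am; Hiring in 9am.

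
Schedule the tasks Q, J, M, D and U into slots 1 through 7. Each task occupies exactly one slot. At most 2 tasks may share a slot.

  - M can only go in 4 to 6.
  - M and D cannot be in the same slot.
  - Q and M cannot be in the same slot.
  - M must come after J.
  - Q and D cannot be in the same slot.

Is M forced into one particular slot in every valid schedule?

No

M can be 4 (e.g. Q=1; D=2; M=4; J=1; U=2) or 5 (e.g. U in 2, M in 5, J in 1, D in 2, Q in 1).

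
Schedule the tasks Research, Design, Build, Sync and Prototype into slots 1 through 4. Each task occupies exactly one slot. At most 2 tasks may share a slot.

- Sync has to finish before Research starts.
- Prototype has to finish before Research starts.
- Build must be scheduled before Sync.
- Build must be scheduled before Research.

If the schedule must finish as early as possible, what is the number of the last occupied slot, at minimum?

The precedence chain requires at least 3 distinct slots.
With at most 2 per slot and 5 tasks, at least 3 slots are needed.
3 works (last occupied slot: 3): for example Build=1, Sync=2, Prototype=1, Design=2, Research=3.

slot 3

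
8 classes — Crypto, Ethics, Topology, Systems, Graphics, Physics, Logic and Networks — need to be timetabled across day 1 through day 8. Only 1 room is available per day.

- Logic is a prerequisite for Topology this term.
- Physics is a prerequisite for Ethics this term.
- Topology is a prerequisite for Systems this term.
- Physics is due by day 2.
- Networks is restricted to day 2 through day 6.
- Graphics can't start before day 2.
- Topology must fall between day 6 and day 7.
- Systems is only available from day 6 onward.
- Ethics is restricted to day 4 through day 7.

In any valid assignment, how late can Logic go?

Downstream work caps Logic at day 6.
Logic at day 6 is achievable: Crypto -> day 5, Networks -> day 2, Topology -> day 7, Physics -> day 1, Ethics -> day 4, Logic -> day 6, Graphics -> day 3, Systems -> day 8.

day 6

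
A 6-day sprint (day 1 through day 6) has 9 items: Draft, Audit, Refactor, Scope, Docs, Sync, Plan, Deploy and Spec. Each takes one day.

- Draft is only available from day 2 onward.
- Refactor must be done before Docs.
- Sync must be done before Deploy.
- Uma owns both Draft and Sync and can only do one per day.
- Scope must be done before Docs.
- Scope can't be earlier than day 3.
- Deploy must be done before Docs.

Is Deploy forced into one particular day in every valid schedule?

No

Deploy can be day 2 (e.g. Audit -> day 1; Scope -> day 3; Draft -> day 2; Plan -> day 1; Spec -> day 1; Docs -> day 4; Refactor -> day 1; Sync -> day 1; Deploy -> day 2) or day 3 (e.g. Refactor -> day 1; Audit -> day 1; Deploy -> day 3; Plan -> day 1; Docs -> day 4; Scope -> day 3; Sync -> day 1; Draft -> day 2; Spec -> day 1).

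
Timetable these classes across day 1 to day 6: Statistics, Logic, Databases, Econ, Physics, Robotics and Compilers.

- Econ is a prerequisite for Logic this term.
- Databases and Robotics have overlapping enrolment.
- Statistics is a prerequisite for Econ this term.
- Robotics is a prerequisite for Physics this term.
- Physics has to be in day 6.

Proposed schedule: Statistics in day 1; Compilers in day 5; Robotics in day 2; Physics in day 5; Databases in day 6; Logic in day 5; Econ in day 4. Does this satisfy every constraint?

No. Physics has to be in day 6 is not satisfied.

Econ is a prerequisite for Logic this term — holds.
Physics has to be in day 6 — violated.
Databases and Robotics have overlapping enrolment — holds.
Statistics is a prerequisite for Econ this term — holds.
Robotics is a prerequisite for Physics this term — holds.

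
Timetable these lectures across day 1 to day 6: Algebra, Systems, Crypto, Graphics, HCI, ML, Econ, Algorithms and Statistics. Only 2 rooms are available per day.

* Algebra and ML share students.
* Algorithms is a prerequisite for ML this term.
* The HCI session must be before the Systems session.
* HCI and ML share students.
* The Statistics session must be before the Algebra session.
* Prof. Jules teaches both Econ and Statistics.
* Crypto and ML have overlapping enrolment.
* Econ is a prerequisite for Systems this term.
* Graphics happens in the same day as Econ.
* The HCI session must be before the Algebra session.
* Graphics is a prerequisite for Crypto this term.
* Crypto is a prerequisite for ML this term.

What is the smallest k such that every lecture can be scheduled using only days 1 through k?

The precedence chain requires at least 3 distinct days.
With at most 2 per day and 9 lectures, at least 5 days are needed.
5 works (last occupied day: day 5): for example Graphics=day 3, Crypto=day 4, Algebra=day 2, HCI=day 1, Econ=day 3, Statistics=day 1, Algorithms=day 2, ML=day 5, Systems=day 4.

5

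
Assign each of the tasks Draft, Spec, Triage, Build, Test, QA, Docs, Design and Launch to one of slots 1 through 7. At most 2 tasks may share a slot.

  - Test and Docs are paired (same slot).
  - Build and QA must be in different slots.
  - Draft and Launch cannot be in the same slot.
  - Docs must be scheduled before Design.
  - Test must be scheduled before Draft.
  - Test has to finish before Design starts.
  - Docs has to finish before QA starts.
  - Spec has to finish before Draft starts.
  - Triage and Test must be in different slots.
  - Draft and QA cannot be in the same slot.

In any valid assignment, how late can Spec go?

6

Downstream work caps Spec at 6.
Spec at 6 is achievable: Draft in 7; Test in 1; Build in 3; QA in 2; Design in 2; Spec in 6; Triage in 3; Docs in 1; Launch in 4.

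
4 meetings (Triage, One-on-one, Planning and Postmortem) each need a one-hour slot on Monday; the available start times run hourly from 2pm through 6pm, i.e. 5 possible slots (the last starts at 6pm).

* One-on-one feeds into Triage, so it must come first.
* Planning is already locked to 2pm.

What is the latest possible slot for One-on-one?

5pm

Downstream work caps One-on-one at 5pm.
One-on-one at 5pm is achievable: Triage=6pm, One-on-one=5pm, Planning=2pm, Postmortem=2pm.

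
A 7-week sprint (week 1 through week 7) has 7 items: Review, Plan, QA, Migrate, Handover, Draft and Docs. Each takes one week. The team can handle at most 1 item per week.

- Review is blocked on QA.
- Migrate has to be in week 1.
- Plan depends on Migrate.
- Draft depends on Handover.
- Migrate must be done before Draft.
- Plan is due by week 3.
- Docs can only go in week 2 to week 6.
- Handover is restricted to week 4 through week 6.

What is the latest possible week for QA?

week 6

Downstream work caps QA at week 6.
QA at week 6 is achievable: QA -> week 6, Review -> week 7, Draft -> week 5, Handover -> week 4, Plan -> week 2, Docs -> week 3, Migrate -> week 1.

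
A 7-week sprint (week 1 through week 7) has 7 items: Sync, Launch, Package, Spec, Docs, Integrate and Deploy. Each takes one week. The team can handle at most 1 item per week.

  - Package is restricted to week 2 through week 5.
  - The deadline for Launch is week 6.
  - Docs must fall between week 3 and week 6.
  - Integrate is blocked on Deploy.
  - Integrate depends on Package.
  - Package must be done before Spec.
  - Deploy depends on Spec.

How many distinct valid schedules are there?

36

Splitting on Package: it can be week 2 (28), week 3 (6), week 4 (2). Listing each branch's schedules as (Sync, Launch, Spec, Docs, Integrate, Deploy) by week number:
Package=week 2: (1,3,4,5,7,6) (1,3,4,6,7,5) (1,3,5,4,7,6) (1,4,3,5,7,6) (1,4,3,6,7,5) (1,4,5,3,7,6) (1,5,3,4,7,6) (1,5,3,6,7,4) (1,5,4,3,7,6) (1,6,3,4,7,5) (1,6,3,5,7,4) (1,6,4,3,7,5) (3,1,4,5,7,6) (3,1,4,6,7,5) (3,1,5,4,7,6) (4,1,3,5,7,6) (4,1,3,6,7,5) (4,1,5,3,7,6) (5,1,3,4,7,6) (5,1,3,6,7,4) (5,1,4,3,7,6) (6,1,3,4,7,5) (6,1,3,5,7,4) (6,1,4,3,7,5) (7,1,3,4,6,5) (7,1,3,5,6,4) (7,1,3,6,5,4) (7,1,4,3,6,5) — 28.
Package=week 3: (1,2,4,5,7,6) (1,2,4,6,7,5) (1,2,5,4,7,6) (2,1,4,5,7,6) (2,1,4,6,7,5) (2,1,5,4,7,6) — 6.
Package=week 4: (1,2,5,3,7,6) (2,1,5,3,7,6) — 2.
Summing: 28 + 6 + 2 = 36.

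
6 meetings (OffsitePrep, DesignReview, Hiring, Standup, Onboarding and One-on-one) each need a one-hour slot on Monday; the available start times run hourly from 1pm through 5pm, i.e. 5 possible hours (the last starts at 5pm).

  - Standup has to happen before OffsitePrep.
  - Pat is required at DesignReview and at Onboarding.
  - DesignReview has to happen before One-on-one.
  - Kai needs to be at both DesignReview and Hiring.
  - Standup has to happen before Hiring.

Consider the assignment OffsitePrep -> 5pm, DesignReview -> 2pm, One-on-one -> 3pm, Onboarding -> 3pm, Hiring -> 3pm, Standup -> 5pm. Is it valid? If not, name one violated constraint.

Standup has to happen before OffsitePrep — violated.
DesignReview has to happen before One-on-one — holds.
Standup has to happen before Hiring — violated.
Kai needs to be at both DesignReview and Hiring — holds.
Pat is required at DesignReview and at Onboarding — holds.

Invalid. Standup has to happen before Hiring.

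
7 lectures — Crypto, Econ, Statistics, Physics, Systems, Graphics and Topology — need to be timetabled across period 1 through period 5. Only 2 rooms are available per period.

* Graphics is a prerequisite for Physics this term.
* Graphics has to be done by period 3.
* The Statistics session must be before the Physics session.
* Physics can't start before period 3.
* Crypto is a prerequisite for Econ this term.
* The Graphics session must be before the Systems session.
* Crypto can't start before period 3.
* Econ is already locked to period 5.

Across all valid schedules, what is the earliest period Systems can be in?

Precedence pushes Systems to at least period 2.
Systems at period 2 is achievable: Graphics -> period 1; Systems -> period 2; Statistics -> period 1; Topology -> period 2; Econ -> period 5; Physics -> period 3; Crypto -> period 3.

period 2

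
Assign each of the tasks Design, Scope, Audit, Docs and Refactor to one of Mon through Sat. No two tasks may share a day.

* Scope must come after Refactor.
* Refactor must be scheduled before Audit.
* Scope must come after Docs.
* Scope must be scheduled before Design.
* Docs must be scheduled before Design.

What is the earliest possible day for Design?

Thu

Precedence pushes Design to at least Wed.
Design at Thu is achievable: Audit in Fri; Refactor in Tue; Scope in Wed; Docs in Mon; Design in Thu.
Nothing earlier works — the capacity limit rule out every day before Thu.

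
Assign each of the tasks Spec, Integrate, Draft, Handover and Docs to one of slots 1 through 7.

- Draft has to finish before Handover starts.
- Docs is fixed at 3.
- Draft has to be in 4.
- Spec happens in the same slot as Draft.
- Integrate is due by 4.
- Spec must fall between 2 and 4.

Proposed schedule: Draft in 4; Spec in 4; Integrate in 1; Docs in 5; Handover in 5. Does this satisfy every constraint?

Spec happens in the same slot as Draft — holds.
Spec must fall between 2 and 4 — holds.
Integrate is due by 4 — holds.
Draft has to finish before Handover starts — holds.
Docs is fixed at 3 — violated.
Draft has to be in 4 — holds.

Invalid. Docs is fixed at 3.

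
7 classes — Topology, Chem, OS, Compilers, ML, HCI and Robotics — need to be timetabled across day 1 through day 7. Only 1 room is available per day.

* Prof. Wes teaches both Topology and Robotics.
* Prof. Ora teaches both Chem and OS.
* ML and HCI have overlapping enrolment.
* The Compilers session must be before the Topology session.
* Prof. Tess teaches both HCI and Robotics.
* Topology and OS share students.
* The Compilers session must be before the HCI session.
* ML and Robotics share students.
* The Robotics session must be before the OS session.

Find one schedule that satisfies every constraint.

OS=day 4; Robotics=day 3; Chem=day 6; ML=day 7; HCI=day 5; Topology=day 2; Compilers=day 1

Checking: Compilers(day 1) before HCI(day 5); Compilers(day 1) before Topology(day 2); Robotics(day 3) before OS(day 4); Topology(day 2) != OS(day 4); ML(day 7) != HCI(day 5); Topology(day 2) != Robotics(day 3); ML(day 7) != Robotics(day 3); Chem(day 6) != OS(day 4); HCI(day 5) != Robotics(day 3); max 1 per day (cap 1).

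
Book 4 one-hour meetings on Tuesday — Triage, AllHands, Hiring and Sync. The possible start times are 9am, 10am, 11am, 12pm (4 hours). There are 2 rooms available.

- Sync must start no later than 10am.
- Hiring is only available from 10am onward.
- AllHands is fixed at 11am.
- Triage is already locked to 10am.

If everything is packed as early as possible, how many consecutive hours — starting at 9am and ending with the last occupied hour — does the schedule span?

With at most 2 per hour and 4 meetings, at least 2 hours are needed.
AllHands can't be placed before 11am — that is hour 3 counting from 9am — so the schedule must run through at least 3 hours.
3 works (last occupied hour: 11am): for example Sync -> 9am, Triage -> 10am, Hiring -> 10am, AllHands -> 11am.

3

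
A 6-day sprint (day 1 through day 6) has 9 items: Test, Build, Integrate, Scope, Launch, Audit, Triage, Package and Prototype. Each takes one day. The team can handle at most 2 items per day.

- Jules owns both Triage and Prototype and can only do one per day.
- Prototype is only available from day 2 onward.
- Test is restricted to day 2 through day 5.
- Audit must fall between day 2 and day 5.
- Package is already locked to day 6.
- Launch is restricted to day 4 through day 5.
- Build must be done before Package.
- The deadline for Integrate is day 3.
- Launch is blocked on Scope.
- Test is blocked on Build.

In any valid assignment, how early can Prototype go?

Prototype is available from day 2.
Prototype at day 2 is achievable: Build in day 1; Integrate in day 1; Audit in day 3; Triage in day 4; Scope in day 3; Test in day 2; Package in day 6; Prototype in day 2; Launch in day 4.

day 2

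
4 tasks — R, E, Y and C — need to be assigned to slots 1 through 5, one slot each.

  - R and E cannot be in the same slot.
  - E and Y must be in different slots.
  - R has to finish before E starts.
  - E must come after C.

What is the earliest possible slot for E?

2

Precedence pushes E to at least 2.
E at 2 is achievable: Y in 1, E in 2, C in 1, R in 1.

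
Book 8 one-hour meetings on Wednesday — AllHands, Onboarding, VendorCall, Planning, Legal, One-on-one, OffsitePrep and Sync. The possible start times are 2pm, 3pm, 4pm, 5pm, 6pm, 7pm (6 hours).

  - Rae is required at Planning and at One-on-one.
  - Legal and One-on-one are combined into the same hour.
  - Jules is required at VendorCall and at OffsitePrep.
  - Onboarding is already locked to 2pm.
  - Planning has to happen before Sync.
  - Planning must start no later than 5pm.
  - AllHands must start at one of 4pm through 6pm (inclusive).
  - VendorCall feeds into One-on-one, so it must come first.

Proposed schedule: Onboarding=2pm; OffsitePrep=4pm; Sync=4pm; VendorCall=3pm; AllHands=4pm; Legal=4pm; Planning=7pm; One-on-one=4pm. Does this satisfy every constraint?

No — it violates: Planning must start no later than 5pm

Planning must start no later than 5pm — violated.
Onboarding is already locked to 2pm — holds.
VendorCall feeds into One-on-one, so it must come first — holds.
Jules is required at VendorCall and at OffsitePrep — holds.
Legal and One-on-one are combined into the same hour — holds.
Planning has to happen before Sync — violated.
AllHands must start at one of 4pm through 6pm (inclusive) — holds.
Rae is required at Planning and at One-on-one — holds.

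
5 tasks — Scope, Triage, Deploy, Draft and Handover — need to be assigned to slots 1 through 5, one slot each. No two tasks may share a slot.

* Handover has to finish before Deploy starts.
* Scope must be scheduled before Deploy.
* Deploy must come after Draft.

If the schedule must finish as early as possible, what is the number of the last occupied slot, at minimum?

The precedence chain requires at least 2 distinct slots.
With at most 1 per slot and 5 tasks, at least 5 slots are needed.
5 works (last occupied slot: 5): for example Draft=2, Scope=1, Triage=5, Handover=3, Deploy=4.

5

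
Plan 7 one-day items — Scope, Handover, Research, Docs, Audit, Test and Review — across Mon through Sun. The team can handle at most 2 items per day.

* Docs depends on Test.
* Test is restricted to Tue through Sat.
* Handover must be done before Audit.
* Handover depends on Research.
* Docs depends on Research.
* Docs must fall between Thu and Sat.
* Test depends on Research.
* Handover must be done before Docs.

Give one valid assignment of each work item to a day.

Audit=Wed; Test=Tue; Review=Wed; Research=Mon; Scope=Mon; Docs=Thu; Handover=Tue

Checking: Research(Mon) before Handover(Tue); Research(Mon) before Test(Tue); Handover(Tue) before Audit(Wed); Test(Tue) before Docs(Thu); Research(Mon) before Docs(Thu); Handover(Tue) before Docs(Thu); Test=Tue in [Tue,Sat]; Docs=Thu in [Thu,Sat]; max 2 per day (cap 2).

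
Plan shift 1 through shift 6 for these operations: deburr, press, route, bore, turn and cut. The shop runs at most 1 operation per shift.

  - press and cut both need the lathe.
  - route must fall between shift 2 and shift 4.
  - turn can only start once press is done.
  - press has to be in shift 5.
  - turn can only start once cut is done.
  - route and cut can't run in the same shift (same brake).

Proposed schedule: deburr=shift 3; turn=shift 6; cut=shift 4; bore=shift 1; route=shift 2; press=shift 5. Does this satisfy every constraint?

press and cut both need the lathe — holds.
The shop runs at most 1 operation per shift — holds.
turn can only start once press is done — holds.
route and cut can't run in the same shift (same brake) — holds.
route must fall between shift 2 and shift 4 — holds.
press has to be in shift 5 — holds.
turn can only start once cut is done — holds.

Yes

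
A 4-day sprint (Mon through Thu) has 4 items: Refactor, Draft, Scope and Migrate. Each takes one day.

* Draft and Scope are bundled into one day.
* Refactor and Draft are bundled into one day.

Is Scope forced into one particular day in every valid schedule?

Scope can be Mon (e.g. Migrate in Mon, Draft in Mon, Scope in Mon, Refactor in Mon) or Tue (e.g. Migrate=Mon; Refactor=Tue; Scope=Tue; Draft=Tue).

No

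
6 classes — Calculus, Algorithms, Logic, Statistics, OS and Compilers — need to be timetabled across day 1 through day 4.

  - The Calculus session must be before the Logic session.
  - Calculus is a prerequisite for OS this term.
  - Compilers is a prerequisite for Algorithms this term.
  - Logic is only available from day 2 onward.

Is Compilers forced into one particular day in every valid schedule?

Compilers can be day 1 (e.g. Algorithms in day 2; OS in day 2; Compilers in day 1; Statistics in day 1; Logic in day 2; Calculus in day 1) or day 2 (e.g. Calculus in day 1; Logic in day 2; Statistics in day 1; Compilers in day 2; OS in day 2; Algorithms in day 3).

No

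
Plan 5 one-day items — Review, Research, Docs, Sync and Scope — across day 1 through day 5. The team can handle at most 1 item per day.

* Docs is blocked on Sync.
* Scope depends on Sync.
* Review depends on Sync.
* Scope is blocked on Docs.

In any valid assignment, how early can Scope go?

Precedence pushes Scope to at least day 3.
Scope at day 3 is achievable: Docs -> day 2; Scope -> day 3; Review -> day 4; Sync -> day 1; Research -> day 5.

day 3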